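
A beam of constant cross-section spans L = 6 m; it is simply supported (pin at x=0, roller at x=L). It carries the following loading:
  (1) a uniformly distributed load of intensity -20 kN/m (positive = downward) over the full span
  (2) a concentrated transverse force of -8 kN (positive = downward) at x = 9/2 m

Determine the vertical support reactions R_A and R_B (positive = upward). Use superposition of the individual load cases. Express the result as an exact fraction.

Load 1 — uniform load w=-20 kN/m over full span:
  R_A = wL/2 = (-20)·6/2 = -60 kN
  R_B = wL/2 = (-20)·6/2 = -60 kN
Load 2 — point force P=-8 kN at a=9/2 m (b=L-a=3/2):
  R_A = Pb/L = (-8)·(3/2)/6 = -2 kN
  R_B = Pa/L = (-8)·(9/2)/6 = -6 kN
Superposition: R_A = -62 kN, R_B = -66 kN

R_A = -62 kN, R_B = -66 kN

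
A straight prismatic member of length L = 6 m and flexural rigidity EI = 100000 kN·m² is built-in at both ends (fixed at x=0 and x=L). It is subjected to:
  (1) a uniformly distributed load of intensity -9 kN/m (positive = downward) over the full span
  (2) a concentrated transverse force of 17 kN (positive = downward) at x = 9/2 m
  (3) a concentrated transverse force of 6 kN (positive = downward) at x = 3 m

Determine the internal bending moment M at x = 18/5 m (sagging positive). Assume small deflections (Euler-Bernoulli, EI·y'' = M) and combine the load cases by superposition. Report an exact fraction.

M(18/5) = -3519/800 kN·m

Load 1 — uniform load w=-9 kN/m over full span:
  M_1 = wLx/2 - wL²/12 - wx²/2 = (-9)·6·(18/5)/2 - (-9)·6²/12 - (-9)·(18/5)²/2 = -297/25 kN·m
Load 2 — point force P=17 kN at a=9/2 m (b=L-a=3/2):
  M_2 = Pb²(3a+b)x/L³ - Pab²/L²  [x≤a] = 17·(3/2)²·(3·(9/2)+(3/2))·(18/5)/6³ - 17·(9/2)·(3/2)²/6² = 153/32 kN·m
Load 3 — point force P=6 kN at a=3 m (b=L-a=3):
  M_3 = Pa²(a+3b)(L-x)/L³ - Pa²b/L²  [x>a] = 6·3²·(3+3·3)·(6-(18/5))/6³ - 6·3²·3/6² = 27/10 kN·m
Superposition: M = Σ M_i = -3519/800 kN·m ≈ -4.398750 kN·m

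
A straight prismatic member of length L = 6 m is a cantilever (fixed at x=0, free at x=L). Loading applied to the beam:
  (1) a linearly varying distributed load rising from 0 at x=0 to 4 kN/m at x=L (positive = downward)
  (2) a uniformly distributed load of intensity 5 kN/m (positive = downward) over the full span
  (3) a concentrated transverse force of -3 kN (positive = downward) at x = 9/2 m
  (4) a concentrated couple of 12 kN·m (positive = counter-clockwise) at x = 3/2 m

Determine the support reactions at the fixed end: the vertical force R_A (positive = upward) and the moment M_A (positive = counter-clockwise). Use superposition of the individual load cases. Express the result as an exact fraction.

Load 1 — triangular load w₀=4 kN/m (0→w₀ over full span):
  R_A = w₀L/2 = 4·6/2 = 12 kN
  M_A = w₀L²/3 = 4·6²/3 = 48 kN·m
Load 2 — uniform load w=5 kN/m over full span:
  R_A = wL = 5·6 = 30 kN
  M_A = wL²/2 = 5·6²/2 = 90 kN·m
Load 3 — point force P=-3 kN at a=9/2 m (b=L-a=3/2):
  R_A = P = (-3) = -3 kN
  M_A = Pa = (-3)·(9/2) = -27/2 kN·m
Load 4 — applied couple M₀=12 kN·m at a=3/2 m (b=L-a=9/2):
  R_A = 0 kN
  M_A = -M₀ = -12 kN·m
Superposition: R_A = 39 kN, M_A = 225/2 kN·m

R_A = 39 kN, M_A = 225/2 kN·m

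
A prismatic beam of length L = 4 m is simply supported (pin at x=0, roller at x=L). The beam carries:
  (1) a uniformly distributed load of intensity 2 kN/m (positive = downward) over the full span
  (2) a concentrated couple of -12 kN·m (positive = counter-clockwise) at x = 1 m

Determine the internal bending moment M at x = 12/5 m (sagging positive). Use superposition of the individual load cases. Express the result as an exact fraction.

M(12/5) = 216/25 kN·m

Load 1 — uniform load w=2 kN/m over full span:
  M_1 = wx(L-x)/2 = 2·(12/5)·(4-(12/5))/2 = 96/25 kN·m
Load 2 — applied couple M₀=-12 kN·m at a=1 m (b=L-a=3):
  M_2 = M₀x/L - M₀  [x>a] = (-12)·(12/5)/4 - (-12) = 24/5 kN·m
Superposition: M = Σ M_i = 216/25 kN·m ≈ 8.640000 kN·m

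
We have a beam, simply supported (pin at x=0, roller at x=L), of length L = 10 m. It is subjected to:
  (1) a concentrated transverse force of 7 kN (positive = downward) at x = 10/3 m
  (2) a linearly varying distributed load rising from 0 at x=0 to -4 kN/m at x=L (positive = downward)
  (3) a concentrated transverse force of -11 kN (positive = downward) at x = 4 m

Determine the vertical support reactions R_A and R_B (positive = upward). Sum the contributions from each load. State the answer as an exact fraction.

Load 1 — point force P=7 kN at a=10/3 m (b=L-a=20/3):
  R_A = Pb/L = 7·(20/3)/10 = 14/3 kN
  R_B = Pa/L = 7·(10/3)/10 = 7/3 kN
Load 2 — triangular load w₀=-4 kN/m (0→w₀ over full span):
  R_A = w₀L/6 = (-4)·10/6 = -20/3 kN
  R_B = w₀L/3 = (-4)·10/3 = -40/3 kN
Load 3 — point force P=-11 kN at a=4 m (b=L-a=6):
  R_A = Pb/L = (-11)·6/10 = -33/5 kN
  R_B = Pa/L = (-11)·4/10 = -22/5 kN
Superposition: R_A = -43/5 kN, R_B = -77/5 kN

R_A = -43/5 kN, R_B = -77/5 kN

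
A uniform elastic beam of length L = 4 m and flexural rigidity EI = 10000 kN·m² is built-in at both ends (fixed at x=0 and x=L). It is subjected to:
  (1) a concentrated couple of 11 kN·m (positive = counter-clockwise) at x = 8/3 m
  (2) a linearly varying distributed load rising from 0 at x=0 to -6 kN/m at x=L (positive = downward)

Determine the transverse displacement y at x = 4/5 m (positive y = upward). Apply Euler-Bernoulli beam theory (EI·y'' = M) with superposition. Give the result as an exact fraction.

Load 1 — applied couple M₀=11 kN·m at a=8/3 m (b=L-a=4/3):
  y_1 = (R_Ax³/6 - M_Ax²/2)/EI  [x≤a] with R_A=11/3, M_A=11/3 = ((11/3)·(4/5)³/6 - (11/3)·(4/5)²/2)/10000 = -121/1406250 m
Load 2 — triangular load w₀=-6 kN/m (0→w₀ over full span):
  y_2 = -w₀x²(L-x)²(x+2L)/(120LEI) = -(-6)·(4/5)²·(4-(4/5))²·((4/5)+2·4)/(120·4·10000) = 704/9765625 m
Superposition: y = Σ y_i = -2453/175781250 m ≈ -0.000014 m

y(4/5) = -2453/175781250 m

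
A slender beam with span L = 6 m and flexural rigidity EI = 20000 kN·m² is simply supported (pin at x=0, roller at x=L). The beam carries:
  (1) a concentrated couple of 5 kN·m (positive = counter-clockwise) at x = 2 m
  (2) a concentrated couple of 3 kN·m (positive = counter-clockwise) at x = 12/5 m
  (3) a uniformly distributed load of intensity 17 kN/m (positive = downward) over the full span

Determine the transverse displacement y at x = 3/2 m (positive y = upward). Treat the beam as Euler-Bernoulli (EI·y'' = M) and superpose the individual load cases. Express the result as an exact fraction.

y(3/2) = -642523/64000000 m

Load 1 — applied couple M₀=5 kN·m at a=2 m (b=L-a=4):
  y_1 = (M₀x³/(6L)+C₁x)/EI  [x≤a] with C₁=M₀(3b²-L²)/(6L)=5/3 = (5·(3/2)³/(6·6)+(5/3)·(3/2))/20000 = 19/128000 m
Load 2 — applied couple M₀=3 kN·m at a=12/5 m (b=L-a=18/5):
  y_2 = (M₀x³/(6L)+C₁x)/EI  [x≤a] with C₁=M₀(3b²-L²)/(6L)=6/25 = (3·(3/2)³/(6·6)+(6/25)·(3/2))/20000 = 513/16000000 m
Load 3 — uniform load w=17 kN/m over full span:
  y_3 = -wx(L³-2Lx²+x³)/(24EI) = -17·(3/2)·(6³-2·6·(3/2)²+(3/2)³)/(24·20000) = -26163/2560000 m
Superposition: y = Σ y_i = -642523/64000000 m ≈ -0.010039 m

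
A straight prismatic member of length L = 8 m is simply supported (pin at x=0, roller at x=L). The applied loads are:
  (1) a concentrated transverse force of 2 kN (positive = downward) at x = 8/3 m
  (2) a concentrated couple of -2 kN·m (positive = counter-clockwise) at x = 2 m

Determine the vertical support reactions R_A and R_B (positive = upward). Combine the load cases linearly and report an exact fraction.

Load 1 — point force P=2 kN at a=8/3 m (b=L-a=16/3):
  R_A = Pb/L = 2·(16/3)/8 = 4/3 kN
  R_B = Pa/L = 2·(8/3)/8 = 2/3 kN
Load 2 — applied couple M₀=-2 kN·m at a=2 m (b=L-a=6):
  R_A = M₀/L = (-2)/8 = -1/4 kN
  R_B = -M₀/L = -(-2)/8 = 1/4 kN
Superposition: R_A = 13/12 kN, R_B = 11/12 kN

R_A = 13/12 kN, R_B = 11/12 kN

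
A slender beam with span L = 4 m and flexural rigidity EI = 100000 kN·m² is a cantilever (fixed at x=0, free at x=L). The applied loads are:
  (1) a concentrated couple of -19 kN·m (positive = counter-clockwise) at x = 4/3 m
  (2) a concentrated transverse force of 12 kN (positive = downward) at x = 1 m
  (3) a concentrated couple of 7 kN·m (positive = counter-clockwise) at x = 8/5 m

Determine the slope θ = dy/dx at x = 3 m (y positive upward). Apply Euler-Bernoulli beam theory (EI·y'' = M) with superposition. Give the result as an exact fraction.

Load 1 — applied couple M₀=-19 kN·m at a=4/3 m (b=L-a=8/3):
  θ_1 = M₀a/EI  [x>a] = (-19)·(4/3)/100000 = -19/75000 rad
Load 2 — point force P=12 kN at a=1 m (b=L-a=3):
  θ_2 = -Pa²/(2EI)  [x>a] = -12·1²/(2·100000) = -3/50000 rad
Load 3 — applied couple M₀=7 kN·m at a=8/5 m (b=L-a=12/5):
  θ_3 = M₀a/EI  [x>a] = 7·(8/5)/100000 = 7/62500 rad
Superposition: θ = Σ θ_i = -151/750000 rad ≈ -0.000201 rad

θ(3) = -151/750000 rad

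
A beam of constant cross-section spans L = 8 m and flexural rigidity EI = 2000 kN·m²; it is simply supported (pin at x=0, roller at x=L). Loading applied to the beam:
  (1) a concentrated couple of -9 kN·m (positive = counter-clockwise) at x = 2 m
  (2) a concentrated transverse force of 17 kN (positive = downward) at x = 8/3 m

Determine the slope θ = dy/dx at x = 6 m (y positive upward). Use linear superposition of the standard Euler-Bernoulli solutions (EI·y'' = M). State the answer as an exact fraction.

θ(6) = 8083/324000 rad

Load 1 — applied couple M₀=-9 kN·m at a=2 m (b=L-a=6):
  θ_1 = (M₀x²/(2L)-M₀(x-a)+C₁)/EI  [x>a] with C₁=M₀(3b²-L²)/(6L)=-33/4 = ((-9)·6²/(2·8)-(-9)·(6-2)+(-33/4))/2000 = 3/800 rad
Load 2 — point force P=17 kN at a=8/3 m (b=L-a=16/3):
  θ_2 = -Pa(2L²-6Lx+3x²+a²)/(6LEI)  [x>a] = -17·(8/3)·(2·8²-6·8·6+3·6²+(8/3)²)/(6·8·2000) = 1717/81000 rad
Superposition: θ = Σ θ_i = 8083/324000 rad ≈ 0.024948 rad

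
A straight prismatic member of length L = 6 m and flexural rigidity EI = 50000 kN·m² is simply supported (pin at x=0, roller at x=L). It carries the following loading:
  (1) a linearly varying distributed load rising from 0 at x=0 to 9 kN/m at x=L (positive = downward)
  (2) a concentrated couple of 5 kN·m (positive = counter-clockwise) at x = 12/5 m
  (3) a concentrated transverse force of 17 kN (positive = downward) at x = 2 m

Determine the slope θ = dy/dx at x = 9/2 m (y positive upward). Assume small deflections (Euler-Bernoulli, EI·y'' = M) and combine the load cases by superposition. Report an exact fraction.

Load 1 — triangular load w₀=9 kN/m (0→w₀ over full span):
  θ_1 = -w₀(7L⁴-30L²x²+15x⁴)/(360LEI) = -9·(7·6⁴-30·6²·(9/2)²+15·(9/2)⁴)/(360·6·50000) = 35451/64000000 rad
Load 2 — applied couple M₀=5 kN·m at a=12/5 m (b=L-a=18/5):
  θ_2 = (M₀x²/(2L)-M₀(x-a)+C₁)/EI  [x>a] with C₁=M₀(3b²-L²)/(6L)=2/5 = (5·(9/2)²/(2·6)-5·((9/2)-(12/5))+(2/5))/50000 = -133/4000000 rad
Load 3 — point force P=17 kN at a=2 m (b=L-a=4):
  θ_3 = -Pa(2L²-6Lx+3x²+a²)/(6LEI)  [x>a] = -17·2·(2·6²-6·6·(9/2)+3·(9/2)²+2²)/(6·6·50000) = 1717/3600000 rad
Superposition: θ = Σ θ_i = 574627/576000000 rad ≈ 0.000998 rad

θ(9/2) = 574627/576000000 rad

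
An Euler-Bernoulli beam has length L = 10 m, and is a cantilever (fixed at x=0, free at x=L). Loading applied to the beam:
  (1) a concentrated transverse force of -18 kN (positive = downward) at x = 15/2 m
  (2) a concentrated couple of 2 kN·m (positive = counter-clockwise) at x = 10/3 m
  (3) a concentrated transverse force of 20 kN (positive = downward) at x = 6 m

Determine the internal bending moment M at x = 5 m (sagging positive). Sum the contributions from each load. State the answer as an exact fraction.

Load 1 — point force P=-18 kN at a=15/2 m (b=L-a=5/2):
  M_1 = -P(a-x)  [x≤a] = -(-18)·((15/2)-5) = 45 kN·m
Load 2 — applied couple M₀=2 kN·m at a=10/3 m (b=L-a=20/3):
  M_2 = 0  [x>a] = 0 kN·m
Load 3 — point force P=20 kN at a=6 m (b=L-a=4):
  M_3 = -P(a-x)  [x≤a] = -20·(6-5) = -20 kN·m
Superposition: M = Σ M_i = 25 kN·m ≈ 25.000000 kN·m

M(5) = 25 kN·m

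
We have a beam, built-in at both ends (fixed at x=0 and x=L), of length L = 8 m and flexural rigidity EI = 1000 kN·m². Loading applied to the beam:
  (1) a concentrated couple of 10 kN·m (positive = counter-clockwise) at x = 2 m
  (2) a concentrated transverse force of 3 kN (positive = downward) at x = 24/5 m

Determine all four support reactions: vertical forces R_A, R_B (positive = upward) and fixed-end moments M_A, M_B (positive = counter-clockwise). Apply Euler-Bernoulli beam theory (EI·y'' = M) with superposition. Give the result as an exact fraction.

R_A = 9849/4000 kN, M_A = 429/1000 kN·m, R_B = 2151/4000 kN, M_B = -331/1000 kN·m

Load 1 — applied couple M₀=10 kN·m at a=2 m (b=L-a=6):
  R_A = 6M₀ab/L³ = 6·10·2·6/8³ = 45/32 kN
  M_A = M₀b(2a-b)/L² = 10·6·(2·2-6)/8² = -15/8 kN·m
  R_B = -6M₀ab/L³ = -6·10·2·6/8³ = -45/32 kN
  M_B = M₀a(2b-a)/L² = 10·2·(2·6-2)/8² = 25/8 kN·m
Load 2 — point force P=3 kN at a=24/5 m (b=L-a=16/5):
  R_A = Pb²(3a+b)/L³ = 3·(16/5)²·(3·(24/5)+(16/5))/8³ = 132/125 kN
  M_A = Pab²/L² = 3·(24/5)·(16/5)²/8² = 288/125 kN·m
  R_B = Pa²(a+3b)/L³ = 3·(24/5)²·((24/5)+3·(16/5))/8³ = 243/125 kN
  M_B = -Pa²b/L² = -3·(24/5)²·(16/5)/8² = -432/125 kN·m
Superposition: R_A = 9849/4000 kN, M_A = 429/1000 kN·m, R_B = 2151/4000 kN, M_B = -331/1000 kN·m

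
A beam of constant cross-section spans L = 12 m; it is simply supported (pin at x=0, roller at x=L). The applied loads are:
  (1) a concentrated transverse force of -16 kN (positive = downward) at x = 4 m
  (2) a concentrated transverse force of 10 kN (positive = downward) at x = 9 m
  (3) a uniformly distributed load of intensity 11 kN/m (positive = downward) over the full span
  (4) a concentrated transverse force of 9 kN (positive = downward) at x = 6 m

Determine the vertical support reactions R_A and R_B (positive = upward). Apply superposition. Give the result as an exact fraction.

R_A = 187/3 kN, R_B = 218/3 kN

Load 1 — point force P=-16 kN at a=4 m (b=L-a=8):
  R_A = Pb/L = (-16)·8/12 = -32/3 kN
  R_B = Pa/L = (-16)·4/12 = -16/3 kN
Load 2 — point force P=10 kN at a=9 m (b=L-a=3):
  R_A = Pb/L = 10·3/12 = 5/2 kN
  R_B = Pa/L = 10·9/12 = 15/2 kN
Load 3 — uniform load w=11 kN/m over full span:
  R_A = wL/2 = 11·12/2 = 66 kN
  R_B = wL/2 = 11·12/2 = 66 kN
Load 4 — point force P=9 kN at a=6 m (b=L-a=6):
  R_A = Pb/L = 9·6/12 = 9/2 kN
  R_B = Pa/L = 9·6/12 = 9/2 kN
Superposition: R_A = 187/3 kN, R_B = 218/3 kN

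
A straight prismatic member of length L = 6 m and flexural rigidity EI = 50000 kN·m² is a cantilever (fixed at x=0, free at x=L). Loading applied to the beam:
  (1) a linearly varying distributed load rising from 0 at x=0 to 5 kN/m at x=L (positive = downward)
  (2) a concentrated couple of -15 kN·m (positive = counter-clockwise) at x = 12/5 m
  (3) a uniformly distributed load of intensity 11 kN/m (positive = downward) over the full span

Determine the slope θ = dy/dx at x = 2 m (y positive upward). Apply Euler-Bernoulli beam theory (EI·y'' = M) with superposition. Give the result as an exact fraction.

θ(2) = -3593/450000 rad

Load 1 — triangular load w₀=5 kN/m (0→w₀ over full span):
  θ_1 = (w₀Lx²/4-w₀L²x/3-w₀x⁴/(24L))/EI = (5·6·2²/4-5·6²·2/3-5·2⁴/(24·6))/50000 = -163/90000 rad
Load 2 — applied couple M₀=-15 kN·m at a=12/5 m (b=L-a=18/5):
  θ_2 = M₀x/EI  [x≤a] = (-15)·2/50000 = -3/5000 rad
Load 3 — uniform load w=11 kN/m over full span:
  θ_3 = -wx(x²-3Lx+3L²)/(6EI) = -11·2·(2²-3·6·2+3·6²)/(6·50000) = -209/37500 rad
Superposition: θ = Σ θ_i = -3593/450000 rad ≈ -0.007984 rad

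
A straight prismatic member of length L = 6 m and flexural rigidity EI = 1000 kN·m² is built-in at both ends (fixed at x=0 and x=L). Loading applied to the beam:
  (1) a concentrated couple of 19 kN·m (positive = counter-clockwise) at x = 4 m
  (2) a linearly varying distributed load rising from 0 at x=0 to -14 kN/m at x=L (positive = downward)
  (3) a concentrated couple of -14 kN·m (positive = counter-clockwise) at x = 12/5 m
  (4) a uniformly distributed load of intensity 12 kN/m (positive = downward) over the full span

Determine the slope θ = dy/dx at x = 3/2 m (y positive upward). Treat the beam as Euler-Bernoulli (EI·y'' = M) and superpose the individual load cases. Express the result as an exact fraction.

θ(3/2) = -47177/3200000 rad

Load 1 — applied couple M₀=19 kN·m at a=4 m (b=L-a=2):
  θ_1 = (R_Ax²/2 - M_Ax)/EI  [x≤a] with R_A=38/9, M_A=19/3 = ((38/9)·(3/2)²/2 - (19/3)·(3/2))/1000 = -19/4000 rad
Load 2 — triangular load w₀=-14 kN/m (0→w₀ over full span):
  θ_2 = -w₀(2x(L-x)(L-2x)(x+2L)+x²(L-x)²)/(120LEI) = -(-14)·(2·(3/2)·(6-(3/2))·(6-2·(3/2))·((3/2)+2·6)+(3/2)²·(6-(3/2))²)/(120·6·1000) = 7371/640000 rad
Load 3 — applied couple M₀=-14 kN·m at a=12/5 m (b=L-a=18/5):
  θ_3 = (R_Ax²/2 - M_Ax)/EI  [x≤a] with R_A=-84/25, M_A=-42/25 = ((-84/25)·(3/2)²/2 - (-42/25)·(3/2))/1000 = -63/50000 rad
Load 4 — uniform load w=12 kN/m over full span:
  θ_4 = -wx(L-x)(L-2x)/(12EI) = -12·(3/2)·(6-(3/2))·(6-2·(3/2))/(12·1000) = -81/4000 rad
Superposition: θ = Σ θ_i = -47177/3200000 rad ≈ -0.014743 rad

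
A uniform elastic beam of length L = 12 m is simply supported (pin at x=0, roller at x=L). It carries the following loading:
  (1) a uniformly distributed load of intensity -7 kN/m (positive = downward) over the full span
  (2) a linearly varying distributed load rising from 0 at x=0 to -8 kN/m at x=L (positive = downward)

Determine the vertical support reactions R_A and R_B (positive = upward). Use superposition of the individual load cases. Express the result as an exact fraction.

Load 1 — uniform load w=-7 kN/m over full span:
  R_A = wL/2 = (-7)·12/2 = -42 kN
  R_B = wL/2 = (-7)·12/2 = -42 kN
Load 2 — triangular load w₀=-8 kN/m (0→w₀ over full span):
  R_A = w₀L/6 = (-8)·12/6 = -16 kN
  R_B = w₀L/3 = (-8)·12/3 = -32 kN
Superposition: R_A = -58 kN, R_B = -74 kN

R_A = -58 kN, R_B = -74 kN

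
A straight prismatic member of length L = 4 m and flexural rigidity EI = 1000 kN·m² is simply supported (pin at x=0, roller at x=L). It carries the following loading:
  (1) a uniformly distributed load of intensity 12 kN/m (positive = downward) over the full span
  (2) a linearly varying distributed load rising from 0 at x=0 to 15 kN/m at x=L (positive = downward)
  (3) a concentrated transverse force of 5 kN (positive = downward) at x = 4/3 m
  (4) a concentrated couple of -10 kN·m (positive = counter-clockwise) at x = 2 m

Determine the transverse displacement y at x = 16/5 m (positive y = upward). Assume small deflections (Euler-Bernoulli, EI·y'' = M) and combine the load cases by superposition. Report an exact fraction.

Load 1 — uniform load w=12 kN/m over full span:
  y_1 = -wx(L³-2Lx²+x³)/(24EI) = -12·(16/5)·(4³-2·4·(16/5)²+(16/5)³)/(24·1000) = -1856/78125 m
Load 2 — triangular load w₀=15 kN/m (0→w₀ over full span):
  y_2 = -w₀x(7L⁴-10L²x²+3x⁴)/(360LEI) = -15·(16/5)·(7·4⁴-10·4²·(16/5)²+3·(16/5)⁴)/(360·4·1000) = -6096/390625 m
Load 3 — point force P=5 kN at a=4/3 m (b=L-a=8/3):
  y_3 = -Pa(L-x)(2Lx-a²-x²)/(6LEI)  [x>a] = -5·(4/3)·(4-(16/5))·(2·4·(16/5)-(4/3)²-(16/5)²)/(6·4·1000) = -764/253125 m
Load 4 — applied couple M₀=-10 kN·m at a=2 m (b=L-a=2):
  y_4 = (M₀x³/(6L)-M₀(x-a)²/2+C₁x)/EI  [x>a] with C₁=M₀(3b²-L²)/(6L)=5/3 = ((-10)·(16/5)³/(6·4)-(-10)·((16/5)-2)²/2+(5/3)·(16/5))/1000 = -7/6250 m
Superposition: y = Σ y_i = -2752787/63281250 m ≈ -0.043501 m

y(16/5) = -2752787/63281250 m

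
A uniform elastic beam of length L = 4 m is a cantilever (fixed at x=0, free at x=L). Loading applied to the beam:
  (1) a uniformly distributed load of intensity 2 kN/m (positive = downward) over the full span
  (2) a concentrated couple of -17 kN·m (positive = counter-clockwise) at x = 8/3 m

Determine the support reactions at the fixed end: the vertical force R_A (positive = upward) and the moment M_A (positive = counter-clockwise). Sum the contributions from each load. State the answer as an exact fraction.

Load 1 — uniform load w=2 kN/m over full span:
  R_A = wL = 2·4 = 8 kN
  M_A = wL²/2 = 2·4²/2 = 16 kN·m
Load 2 — applied couple M₀=-17 kN·m at a=8/3 m (b=L-a=4/3):
  R_A = 0 kN
  M_A = -M₀ = -(-17) = 17 kN·m
Superposition: R_A = 8 kN, M_A = 33 kN·m

R_A = 8 kN, M_A = 33 kN·m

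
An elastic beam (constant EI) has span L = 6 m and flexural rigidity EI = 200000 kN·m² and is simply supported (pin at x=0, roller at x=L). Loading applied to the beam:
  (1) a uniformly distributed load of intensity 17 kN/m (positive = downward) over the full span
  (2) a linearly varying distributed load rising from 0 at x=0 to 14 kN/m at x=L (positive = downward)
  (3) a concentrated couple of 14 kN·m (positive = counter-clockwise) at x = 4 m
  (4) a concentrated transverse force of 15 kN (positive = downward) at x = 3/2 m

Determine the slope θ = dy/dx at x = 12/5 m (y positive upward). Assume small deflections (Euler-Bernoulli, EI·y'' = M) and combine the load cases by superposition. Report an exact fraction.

θ(12/5) = -4368791/12000000000 rad

Load 1 — uniform load w=17 kN/m over full span:
  θ_1 = -w(L³-6Lx²+4x³)/(24EI) = -17·(6³-6·6·(12/5)²+4·(12/5)³)/(24·200000) = -5661/25000000 rad
Load 2 — triangular load w₀=14 kN/m (0→w₀ over full span):
  θ_2 = -w₀(7L⁴-30L²x²+15x⁴)/(360LEI) = -14·(7·6⁴-30·6²·(12/5)²+15·(12/5)⁴)/(360·6·200000) = -6783/62500000 rad
Load 3 — applied couple M₀=14 kN·m at a=4 m (b=L-a=2):
  θ_3 = (M₀x²/(2L)+C₁)/EI  [x≤a] with C₁=M₀(3b²-L²)/(6L)=-28/3 = (14·(12/5)²/(2·6)+(-28/3))/200000 = -49/3750000 rad
Load 4 — point force P=15 kN at a=3/2 m (b=L-a=9/2):
  θ_4 = -Pa(2L²-6Lx+3x²+a²)/(6LEI)  [x>a] = -15·(3/2)·(2·6²-6·6·(12/5)+3·(12/5)²+(3/2)²)/(6·6·200000) = -513/32000000 rad
Superposition: θ = Σ θ_i = -4368791/12000000000 rad ≈ -0.000364 rad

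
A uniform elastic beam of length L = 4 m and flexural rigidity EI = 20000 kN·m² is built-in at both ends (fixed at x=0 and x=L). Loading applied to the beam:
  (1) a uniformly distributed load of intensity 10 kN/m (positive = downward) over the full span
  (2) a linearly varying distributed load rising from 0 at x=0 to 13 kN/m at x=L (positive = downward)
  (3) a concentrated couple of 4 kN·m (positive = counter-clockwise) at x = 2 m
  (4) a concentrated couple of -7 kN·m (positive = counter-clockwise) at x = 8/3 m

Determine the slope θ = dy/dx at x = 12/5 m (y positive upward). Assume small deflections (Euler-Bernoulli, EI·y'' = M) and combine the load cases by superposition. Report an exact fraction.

θ(12/5) = 483/3125000 rad

Load 1 — uniform load w=10 kN/m over full span:
  θ_1 = -wx(L-x)(L-2x)/(12EI) = -10·(12/5)·(4-(12/5))·(4-2·(12/5))/(12·20000) = 2/15625 rad
Load 2 — triangular load w₀=13 kN/m (0→w₀ over full span):
  θ_2 = -w₀(2x(L-x)(L-2x)(x+2L)+x²(L-x)²)/(120LEI) = -13·(2·(12/5)·(4-(12/5))·(4-2·(12/5))·((12/5)+2·4)+(12/5)²·(4-(12/5))²)/(120·4·20000) = 26/390625 rad
Load 3 — applied couple M₀=4 kN·m at a=2 m (b=L-a=2):
  θ_3 = (R_Ax²/2 - M_Ax - M₀(x-a))/EI  [x>a] with R_A=3/2, M_A=1 = ((3/2)·(12/5)²/2 - 1·(12/5) - 4·((12/5)-2))/20000 = 1/62500 rad
Load 4 — applied couple M₀=-7 kN·m at a=8/3 m (b=L-a=4/3):
  θ_4 = (R_Ax²/2 - M_Ax)/EI  [x≤a] with R_A=-7/3, M_A=-7/3 = ((-7/3)·(12/5)²/2 - (-7/3)·(12/5))/20000 = -7/125000 rad
Superposition: θ = Σ θ_i = 483/3125000 rad ≈ 0.000155 rad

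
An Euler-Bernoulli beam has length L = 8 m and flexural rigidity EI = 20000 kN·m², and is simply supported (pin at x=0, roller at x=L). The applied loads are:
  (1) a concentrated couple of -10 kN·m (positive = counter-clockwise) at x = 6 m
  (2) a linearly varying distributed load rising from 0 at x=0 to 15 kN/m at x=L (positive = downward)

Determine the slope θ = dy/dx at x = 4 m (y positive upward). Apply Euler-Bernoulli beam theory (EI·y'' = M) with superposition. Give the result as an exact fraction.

Load 1 — applied couple M₀=-10 kN·m at a=6 m (b=L-a=2):
  θ_1 = (M₀x²/(2L)+C₁)/EI  [x≤a] with C₁=M₀(3b²-L²)/(6L)=65/6 = ((-10)·4²/(2·8)+(65/6))/20000 = 1/24000 rad
Load 2 — triangular load w₀=15 kN/m (0→w₀ over full span):
  θ_2 = -w₀(7L⁴-30L²x²+15x⁴)/(360LEI) = -15·(7·8⁴-30·8²·4²+15·4⁴)/(360·8·20000) = -7/15000 rad
Superposition: θ = Σ θ_i = -17/40000 rad ≈ -0.000425 rad

θ(4) = -17/40000 rad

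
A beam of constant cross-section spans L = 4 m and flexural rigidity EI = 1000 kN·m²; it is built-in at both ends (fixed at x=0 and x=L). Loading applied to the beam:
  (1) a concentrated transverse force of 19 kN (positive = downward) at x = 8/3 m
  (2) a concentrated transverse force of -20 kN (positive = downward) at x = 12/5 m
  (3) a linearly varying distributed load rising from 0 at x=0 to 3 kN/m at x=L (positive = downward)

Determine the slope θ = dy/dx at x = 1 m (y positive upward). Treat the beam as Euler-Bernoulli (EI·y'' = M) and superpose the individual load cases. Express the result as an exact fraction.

Load 1 — point force P=19 kN at a=8/3 m (b=L-a=4/3):
  θ_1 = -Pb²x(2aL-(3a+b)x)/(2L³EI)  [x≤a] = -19·(4/3)²·1·(2·(8/3)·4-(3·(8/3)+(4/3))·1)/(2·4³·1000) = -19/6000 rad
Load 2 — point force P=-20 kN at a=12/5 m (b=L-a=8/5):
  θ_2 = -Pb²x(2aL-(3a+b)x)/(2L³EI)  [x≤a] = -(-20)·(8/5)²·1·(2·(12/5)·4-(3·(12/5)+(8/5))·1)/(2·4³·1000) = 13/3125 rad
Load 3 — triangular load w₀=3 kN/m (0→w₀ over full span):
  θ_3 = -w₀(2x(L-x)(L-2x)(x+2L)+x²(L-x)²)/(120LEI) = -3·(2·1·(4-1)·(4-2·1)·(1+2·4)+1²·(4-1)²)/(120·4·1000) = -117/160000 rad
Superposition: θ = Σ θ_i = 629/2400000 rad ≈ 0.000262 rad

θ(1) = 629/2400000 rad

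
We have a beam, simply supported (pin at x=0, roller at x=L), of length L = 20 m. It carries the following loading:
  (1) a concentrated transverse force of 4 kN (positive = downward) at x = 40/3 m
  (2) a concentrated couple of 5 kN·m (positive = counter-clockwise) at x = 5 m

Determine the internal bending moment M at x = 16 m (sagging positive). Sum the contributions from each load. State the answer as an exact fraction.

Load 1 — point force P=4 kN at a=40/3 m (b=L-a=20/3):
  M_1 = Pa(L-x)/L  [x>a] = 4·(40/3)·(20-16)/20 = 32/3 kN·m
Load 2 — applied couple M₀=5 kN·m at a=5 m (b=L-a=15):
  M_2 = M₀x/L - M₀  [x>a] = 5·16/20 - 5 = -1 kN·m
Superposition: M = Σ M_i = 29/3 kN·m ≈ 9.666667 kN·m

M(16) = 29/3 kN·m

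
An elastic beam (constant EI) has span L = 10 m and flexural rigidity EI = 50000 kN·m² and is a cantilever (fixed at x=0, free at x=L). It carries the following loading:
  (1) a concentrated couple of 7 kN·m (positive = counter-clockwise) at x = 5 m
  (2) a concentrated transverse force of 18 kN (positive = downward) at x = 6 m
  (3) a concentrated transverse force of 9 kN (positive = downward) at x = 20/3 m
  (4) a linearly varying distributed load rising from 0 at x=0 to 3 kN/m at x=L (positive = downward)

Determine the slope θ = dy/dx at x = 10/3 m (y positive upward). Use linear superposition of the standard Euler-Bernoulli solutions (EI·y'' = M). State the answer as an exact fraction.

θ(10/3) = -10339/810000 rad

Load 1 — applied couple M₀=7 kN·m at a=5 m (b=L-a=5):
  θ_1 = M₀x/EI  [x≤a] = 7·(10/3)/50000 = 7/15000 rad
Load 2 — point force P=18 kN at a=6 m (b=L-a=4):
  θ_2 = -Px(2a-x)/(2EI)  [x≤a] = -18·(10/3)·(2·6-(10/3))/(2·50000) = -13/2500 rad
Load 3 — point force P=9 kN at a=20/3 m (b=L-a=10/3):
  θ_3 = -Px(2a-x)/(2EI)  [x≤a] = -9·(10/3)·(2·(20/3)-(10/3))/(2·50000) = -3/1000 rad
Load 4 — triangular load w₀=3 kN/m (0→w₀ over full span):
  θ_4 = (w₀Lx²/4-w₀L²x/3-w₀x⁴/(24L))/EI = (3·10·(10/3)²/4-3·10²·(10/3)/3-3·(10/3)⁴/(24·10))/50000 = -163/32400 rad
Superposition: θ = Σ θ_i = -10339/810000 rad ≈ -0.012764 rad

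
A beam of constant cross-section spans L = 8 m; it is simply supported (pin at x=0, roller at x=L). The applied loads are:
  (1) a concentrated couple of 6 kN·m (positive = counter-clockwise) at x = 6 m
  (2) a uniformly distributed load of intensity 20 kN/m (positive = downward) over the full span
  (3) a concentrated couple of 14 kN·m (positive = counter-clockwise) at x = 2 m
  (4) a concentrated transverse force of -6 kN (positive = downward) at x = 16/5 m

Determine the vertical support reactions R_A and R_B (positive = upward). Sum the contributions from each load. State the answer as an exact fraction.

Load 1 — applied couple M₀=6 kN·m at a=6 m (b=L-a=2):
  R_A = M₀/L = 6/8 = 3/4 kN
  R_B = -M₀/L = -6/8 = -3/4 kN
Load 2 — uniform load w=20 kN/m over full span:
  R_A = wL/2 = 20·8/2 = 80 kN
  R_B = wL/2 = 20·8/2 = 80 kN
Load 3 — applied couple M₀=14 kN·m at a=2 m (b=L-a=6):
  R_A = M₀/L = 14/8 = 7/4 kN
  R_B = -M₀/L = -14/8 = -7/4 kN
Load 4 — point force P=-6 kN at a=16/5 m (b=L-a=24/5):
  R_A = Pb/L = (-6)·(24/5)/8 = -18/5 kN
  R_B = Pa/L = (-6)·(16/5)/8 = -12/5 kN
Superposition: R_A = 789/10 kN, R_B = 751/10 kN

R_A = 789/10 kN, R_B = 751/10 kN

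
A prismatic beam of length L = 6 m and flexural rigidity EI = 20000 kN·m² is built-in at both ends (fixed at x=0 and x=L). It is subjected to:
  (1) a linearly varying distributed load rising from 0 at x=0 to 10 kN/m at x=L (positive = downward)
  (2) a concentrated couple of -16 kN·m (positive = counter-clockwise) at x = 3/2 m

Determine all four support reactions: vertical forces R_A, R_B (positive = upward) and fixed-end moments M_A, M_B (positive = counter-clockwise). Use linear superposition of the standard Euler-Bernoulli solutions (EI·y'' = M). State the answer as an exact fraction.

Load 1 — triangular load w₀=10 kN/m (0→w₀ over full span):
  R_A = 3w₀L/20 = 3·10·6/20 = 9 kN
  M_A = w₀L²/30 = 10·6²/30 = 12 kN·m
  R_B = 7w₀L/20 = 7·10·6/20 = 21 kN
  M_B = -w₀L²/20 = -10·6²/20 = -18 kN·m
Load 2 — applied couple M₀=-16 kN·m at a=3/2 m (b=L-a=9/2):
  R_A = 6M₀ab/L³ = 6·(-16)·(3/2)·(9/2)/6³ = -3 kN
  M_A = M₀b(2a-b)/L² = (-16)·(9/2)·(2·(3/2)-(9/2))/6² = 3 kN·m
  R_B = -6M₀ab/L³ = -6·(-16)·(3/2)·(9/2)/6³ = 3 kN
  M_B = M₀a(2b-a)/L² = (-16)·(3/2)·(2·(9/2)-(3/2))/6² = -5 kN·m
Superposition: R_A = 6 kN, M_A = 15 kN·m, R_B = 24 kN, M_B = -23 kN·m

R_A = 6 kN, M_A = 15 kN·m, R_B = 24 kN, M_B = -23 kN·m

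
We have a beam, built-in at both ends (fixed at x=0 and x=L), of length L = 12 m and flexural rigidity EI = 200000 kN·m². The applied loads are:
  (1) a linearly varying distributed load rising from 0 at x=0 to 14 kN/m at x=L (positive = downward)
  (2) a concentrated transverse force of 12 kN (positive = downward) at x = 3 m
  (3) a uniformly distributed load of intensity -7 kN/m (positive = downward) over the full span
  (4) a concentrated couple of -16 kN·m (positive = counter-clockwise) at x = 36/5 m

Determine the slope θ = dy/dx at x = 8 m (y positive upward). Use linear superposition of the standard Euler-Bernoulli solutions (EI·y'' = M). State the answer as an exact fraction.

Load 1 — triangular load w₀=14 kN/m (0→w₀ over full span):
  θ_1 = -w₀(2x(L-x)(L-2x)(x+2L)+x²(L-x)²)/(120LEI) = -14·(2·8·(12-8)·(12-2·8)·(8+2·12)+8²·(12-8)²)/(120·12·200000) = 49/140625 rad
Load 2 — point force P=12 kN at a=3 m (b=L-a=9):
  θ_2 = Pa²(L-x)(2bL-(3b+a)(L-x))/(2L³EI)  [x>a] = 12·3²·(12-8)·(2·9·12-(3·9+3)·(12-8))/(2·12³·200000) = 3/50000 rad
Load 3 — uniform load w=-7 kN/m over full span:
  θ_3 = -wx(L-x)(L-2x)/(12EI) = -(-7)·8·(12-8)·(12-2·8)/(12·200000) = -7/18750 rad
Load 4 — applied couple M₀=-16 kN·m at a=36/5 m (b=L-a=24/5):
  θ_4 = (R_Ax²/2 - M_Ax - M₀(x-a))/EI  [x>a] with R_A=-48/25, M_A=-128/25 = ((-48/25)·8²/2 - (-128/25)·8 - (-16)·(8-(36/5)))/200000 = -3/78125 rad
Superposition: θ = Σ θ_i = -37/11250000 rad ≈ -0.000003 rad

θ(8) = -37/11250000 rad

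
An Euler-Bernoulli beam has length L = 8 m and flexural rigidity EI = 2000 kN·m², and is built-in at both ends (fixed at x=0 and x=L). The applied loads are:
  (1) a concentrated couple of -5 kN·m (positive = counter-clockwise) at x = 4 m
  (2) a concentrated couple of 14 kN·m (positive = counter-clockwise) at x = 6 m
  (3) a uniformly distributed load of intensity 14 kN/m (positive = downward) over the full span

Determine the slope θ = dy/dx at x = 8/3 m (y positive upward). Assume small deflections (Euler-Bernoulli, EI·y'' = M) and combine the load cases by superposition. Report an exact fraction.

Load 1 — applied couple M₀=-5 kN·m at a=4 m (b=L-a=4):
  θ_1 = (R_Ax²/2 - M_Ax)/EI  [x≤a] with R_A=-15/16, M_A=-5/4 = ((-15/16)·(8/3)²/2 - (-5/4)·(8/3))/2000 = 0 rad
Load 2 — applied couple M₀=14 kN·m at a=6 m (b=L-a=2):
  θ_2 = (R_Ax²/2 - M_Ax)/EI  [x≤a] with R_A=63/32, M_A=35/8 = ((63/32)·(8/3)²/2 - (35/8)·(8/3))/2000 = -7/3000 rad
Load 3 — uniform load w=14 kN/m over full span:
  θ_3 = -wx(L-x)(L-2x)/(12EI) = -14·(8/3)·(8-(8/3))·(8-2·(8/3))/(12·2000) = -224/10125 rad
Superposition: θ = Σ θ_i = -1981/81000 rad ≈ -0.024457 rad

θ(8/3) = -1981/81000 rad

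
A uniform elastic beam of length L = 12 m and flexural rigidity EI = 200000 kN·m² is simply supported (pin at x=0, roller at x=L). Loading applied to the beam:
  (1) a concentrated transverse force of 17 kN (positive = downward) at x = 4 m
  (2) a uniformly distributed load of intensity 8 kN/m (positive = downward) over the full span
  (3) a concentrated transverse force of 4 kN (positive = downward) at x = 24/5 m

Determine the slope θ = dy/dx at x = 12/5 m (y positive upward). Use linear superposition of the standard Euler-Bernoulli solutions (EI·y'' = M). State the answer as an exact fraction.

Load 1 — point force P=17 kN at a=4 m (b=L-a=8):
  θ_1 = -Pb(L²-b²-3x²)/(6LEI)  [x≤a] = -17·8·(12²-8²-3·(12/5)²)/(6·12·200000) = -833/1406250 rad
Load 2 — uniform load w=8 kN/m over full span:
  θ_2 = -w(L³-6Lx²+4x³)/(24EI) = -8·(12³-6·12·(12/5)²+4·(12/5)³)/(24·200000) = -891/390625 rad
Load 3 — point force P=4 kN at a=24/5 m (b=L-a=36/5):
  θ_3 = -Pb(L²-b²-3x²)/(6LEI)  [x≤a] = -4·(36/5)·(12²-(36/5)²-3·(12/5)²)/(6·12·200000) = -117/781250 rad
Superposition: θ = Σ θ_i = -10628/3515625 rad ≈ -0.003023 rad

θ(12/5) = -10628/3515625 rad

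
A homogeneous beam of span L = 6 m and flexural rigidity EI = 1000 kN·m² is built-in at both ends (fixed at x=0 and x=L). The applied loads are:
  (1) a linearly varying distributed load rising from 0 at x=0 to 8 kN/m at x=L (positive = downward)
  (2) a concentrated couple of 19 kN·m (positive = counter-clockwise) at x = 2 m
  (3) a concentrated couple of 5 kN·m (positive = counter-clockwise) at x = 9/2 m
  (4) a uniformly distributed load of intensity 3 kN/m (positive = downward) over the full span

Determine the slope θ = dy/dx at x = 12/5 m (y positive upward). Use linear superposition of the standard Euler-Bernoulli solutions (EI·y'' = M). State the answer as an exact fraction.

Load 1 — triangular load w₀=8 kN/m (0→w₀ over full span):
  θ_1 = -w₀(2x(L-x)(L-2x)(x+2L)+x²(L-x)²)/(120LEI) = -8·(2·(12/5)·(6-(12/5))·(6-2·(12/5))·((12/5)+2·6)+(12/5)²·(6-(12/5))²)/(120·6·1000) = -324/78125 rad
Load 2 — applied couple M₀=19 kN·m at a=2 m (b=L-a=4):
  θ_2 = (R_Ax²/2 - M_Ax - M₀(x-a))/EI  [x>a] with R_A=38/9, M_A=0 = ((38/9)·(12/5)²/2 - 0·(12/5) - 19·((12/5)-2))/1000 = 57/12500 rad
Load 3 — applied couple M₀=5 kN·m at a=9/2 m (b=L-a=3/2):
  θ_3 = (R_Ax²/2 - M_Ax)/EI  [x≤a] with R_A=15/16, M_A=25/16 = ((15/16)·(12/5)²/2 - (25/16)·(12/5))/1000 = -21/20000 rad
Load 4 — uniform load w=3 kN/m over full span:
  θ_4 = -wx(L-x)(L-2x)/(12EI) = -3·(12/5)·(6-(12/5))·(6-2·(12/5))/(12·1000) = -81/31250 rad
Superposition: θ = Σ θ_i = -8073/2500000 rad ≈ -0.003229 rad

θ(12/5) = -8073/2500000 rad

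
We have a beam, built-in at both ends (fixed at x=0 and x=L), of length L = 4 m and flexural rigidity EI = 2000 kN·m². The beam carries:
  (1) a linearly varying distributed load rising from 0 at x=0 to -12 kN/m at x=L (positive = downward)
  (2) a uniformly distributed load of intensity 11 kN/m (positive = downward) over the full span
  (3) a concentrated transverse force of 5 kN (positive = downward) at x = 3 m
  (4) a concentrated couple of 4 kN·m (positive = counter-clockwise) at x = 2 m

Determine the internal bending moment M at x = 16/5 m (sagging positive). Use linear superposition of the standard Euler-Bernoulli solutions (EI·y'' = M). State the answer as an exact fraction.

M(16/5) = -2881/6000 kN·m

Load 1 — triangular load w₀=-12 kN/m (0→w₀ over full span):
  M_1 = 3w₀Lx/20 - w₀L²/30 - w₀x³/(6L) = 3·(-12)·4·(16/5)/20 - (-12)·4²/30 - (-12)·(16/5)³/(6·4) = -32/125 kN·m
Load 2 — uniform load w=11 kN/m over full span:
  M_2 = wLx/2 - wL²/12 - wx²/2 = 11·4·(16/5)/2 - 11·4²/12 - 11·(16/5)²/2 = -44/75 kN·m
Load 3 — point force P=5 kN at a=3 m (b=L-a=1):
  M_3 = Pa²(a+3b)(L-x)/L³ - Pa²b/L²  [x>a] = 5·3²·(3+3·1)·(4-(16/5))/4³ - 5·3²·1/4² = 9/16 kN·m
Load 4 — applied couple M₀=4 kN·m at a=2 m (b=L-a=2):
  M_4 = R_Ax - M_A - M₀  [x>a] with R_A=3/2, M_A=1 = (3/2)·(16/5) - 1 - 4 = -1/5 kN·m
Superposition: M = Σ M_i = -2881/6000 kN·m ≈ -0.480167 kN·m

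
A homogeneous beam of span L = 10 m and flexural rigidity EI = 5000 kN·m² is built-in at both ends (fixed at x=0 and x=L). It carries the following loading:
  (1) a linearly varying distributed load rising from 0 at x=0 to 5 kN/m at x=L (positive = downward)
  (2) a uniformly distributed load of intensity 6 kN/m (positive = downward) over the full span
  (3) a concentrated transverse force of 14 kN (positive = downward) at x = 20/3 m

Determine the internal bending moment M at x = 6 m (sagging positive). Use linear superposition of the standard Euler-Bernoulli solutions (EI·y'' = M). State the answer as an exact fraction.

M(6) = 1181/27 kN·m

Load 1 — triangular load w₀=5 kN/m (0→w₀ over full span):
  M_1 = 3w₀Lx/20 - w₀L²/30 - w₀x³/(6L) = 3·5·10·6/20 - 5·10²/30 - 5·6³/(6·10) = 31/3 kN·m
Load 2 — uniform load w=6 kN/m over full span:
  M_2 = wLx/2 - wL²/12 - wx²/2 = 6·10·6/2 - 6·10²/12 - 6·6²/2 = 22 kN·m
Load 3 — point force P=14 kN at a=20/3 m (b=L-a=10/3):
  M_3 = Pb²(3a+b)x/L³ - Pab²/L²  [x≤a] = 14·(10/3)²·(3·(20/3)+(10/3))·6/10³ - 14·(20/3)·(10/3)²/10² = 308/27 kN·m
Superposition: M = Σ M_i = 1181/27 kN·m ≈ 43.740741 kN·m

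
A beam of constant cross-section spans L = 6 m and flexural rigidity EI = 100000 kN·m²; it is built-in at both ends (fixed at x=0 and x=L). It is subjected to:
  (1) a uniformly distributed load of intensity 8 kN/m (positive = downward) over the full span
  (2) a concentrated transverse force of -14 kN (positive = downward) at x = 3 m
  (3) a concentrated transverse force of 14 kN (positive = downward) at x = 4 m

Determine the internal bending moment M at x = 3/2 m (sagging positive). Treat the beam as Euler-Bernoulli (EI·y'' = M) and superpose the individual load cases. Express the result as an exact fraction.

Load 1 — uniform load w=8 kN/m over full span:
  M_1 = wLx/2 - wL²/12 - wx²/2 = 8·6·(3/2)/2 - 8·6²/12 - 8·(3/2)²/2 = 3 kN·m
Load 2 — point force P=-14 kN at a=3 m (b=L-a=3):
  M_2 = Pb²(3a+b)x/L³ - Pab²/L²  [x≤a] = (-14)·3²·(3·3+3)·(3/2)/6³ - (-14)·3·3²/6² = 0 kN·m
Load 3 — point force P=14 kN at a=4 m (b=L-a=2):
  M_3 = Pb²(3a+b)x/L³ - Pab²/L²  [x≤a] = 14·2²·(3·4+2)·(3/2)/6³ - 14·4·2²/6² = -7/9 kN·m
Superposition: M = Σ M_i = 20/9 kN·m ≈ 2.222222 kN·m

M(3/2) = 20/9 kN·m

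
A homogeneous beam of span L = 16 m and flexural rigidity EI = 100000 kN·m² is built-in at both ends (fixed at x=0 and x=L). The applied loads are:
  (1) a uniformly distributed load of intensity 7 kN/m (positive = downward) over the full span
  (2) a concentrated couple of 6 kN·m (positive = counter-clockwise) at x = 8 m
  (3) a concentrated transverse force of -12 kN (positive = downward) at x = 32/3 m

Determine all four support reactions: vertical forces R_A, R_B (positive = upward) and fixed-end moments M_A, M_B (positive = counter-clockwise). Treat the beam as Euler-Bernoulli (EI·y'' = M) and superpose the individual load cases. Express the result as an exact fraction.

R_A = 7697/144 kN, M_A = 2459/18 kN·m, R_B = 6703/144 kN, M_B = -2149/18 kN·m

Load 1 — uniform load w=7 kN/m over full span:
  R_A = wL/2 = 7·16/2 = 56 kN
  M_A = wL²/12 = 7·16²/12 = 448/3 kN·m
  R_B = wL/2 = 7·16/2 = 56 kN
  M_B = -wL²/12 = -7·16²/12 = -448/3 kN·m
Load 2 — applied couple M₀=6 kN·m at a=8 m (b=L-a=8):
  R_A = 6M₀ab/L³ = 6·6·8·8/16³ = 9/16 kN
  M_A = M₀b(2a-b)/L² = 6·8·(2·8-8)/16² = 3/2 kN·m
  R_B = -6M₀ab/L³ = -6·6·8·8/16³ = -9/16 kN
  M_B = M₀a(2b-a)/L² = 6·8·(2·8-8)/16² = 3/2 kN·m
Load 3 — point force P=-12 kN at a=32/3 m (b=L-a=16/3):
  R_A = Pb²(3a+b)/L³ = (-12)·(16/3)²·(3·(32/3)+(16/3))/16³ = -28/9 kN
  M_A = Pab²/L² = (-12)·(32/3)·(16/3)²/16² = -128/9 kN·m
  R_B = Pa²(a+3b)/L³ = (-12)·(32/3)²·((32/3)+3·(16/3))/16³ = -80/9 kN
  M_B = -Pa²b/L² = -(-12)·(32/3)²·(16/3)/16² = 256/9 kN·m
Superposition: R_A = 7697/144 kN, M_A = 2459/18 kN·m, R_B = 6703/144 kN, M_B = -2149/18 kN·m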